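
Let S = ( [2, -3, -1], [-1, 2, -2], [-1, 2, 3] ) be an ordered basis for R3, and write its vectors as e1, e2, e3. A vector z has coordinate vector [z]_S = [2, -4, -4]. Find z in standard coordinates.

[12, -22, -6]

By definition z = 2e1 - 4e2 - 4e3.
Summing componentwise gives [12, -22, -6].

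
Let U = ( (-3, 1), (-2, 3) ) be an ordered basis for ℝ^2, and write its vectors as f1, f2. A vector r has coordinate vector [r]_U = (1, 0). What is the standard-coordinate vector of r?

(-3, 1)

r = M [r]_U, where M has columns f1, f2.
Carrying out the matrix-vector product, r = (-3, 1).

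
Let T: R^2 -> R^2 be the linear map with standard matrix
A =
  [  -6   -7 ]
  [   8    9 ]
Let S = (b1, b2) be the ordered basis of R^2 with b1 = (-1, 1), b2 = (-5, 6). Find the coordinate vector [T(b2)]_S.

Compute T(b2) = A b2 = (-12, 14) in standard coordinates.
Then write this in S-coordinates: solve for y in y_1 b1 + y_2 b2 = (-12, 14).
This gives y = (2, 2), which is column 2 of [T]_S.

(2, 2)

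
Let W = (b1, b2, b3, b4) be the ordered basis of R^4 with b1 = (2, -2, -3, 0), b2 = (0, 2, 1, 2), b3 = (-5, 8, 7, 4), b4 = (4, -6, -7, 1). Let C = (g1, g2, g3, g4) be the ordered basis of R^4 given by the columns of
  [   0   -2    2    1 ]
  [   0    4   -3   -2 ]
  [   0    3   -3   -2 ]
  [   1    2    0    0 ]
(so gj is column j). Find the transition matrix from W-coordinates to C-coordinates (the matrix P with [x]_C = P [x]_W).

[[-2, 0, 2, -1], [1, 1, 1, 1], [2, 2, -2, 2], [0, -2, 1, 2]]

Take x = bj: its W-coordinates are the j-th standard unit vector, so P e_j — column j of P — equals [bj]_C.
b1 = -2g1 + g2 + 2g3 + 0·g4, giving column 1 = (-2, 1, 2, 0); repeating for each j gives P = [[-2, 0, 2, -1], [1, 1, 1, 1], [2, 2, -2, 2], [0, -2, 1, 2]].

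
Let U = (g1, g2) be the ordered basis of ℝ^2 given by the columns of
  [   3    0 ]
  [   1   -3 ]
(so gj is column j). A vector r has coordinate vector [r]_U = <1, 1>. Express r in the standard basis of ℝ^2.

<3, -2>

By definition r = g1 + g2.
Summing componentwise gives <3, -2>.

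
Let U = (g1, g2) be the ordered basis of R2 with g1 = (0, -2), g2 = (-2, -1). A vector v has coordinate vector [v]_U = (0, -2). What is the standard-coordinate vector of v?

By definition v = 0·g1 - 2g2.
Summing componentwise gives (4, 2).

(4, 2)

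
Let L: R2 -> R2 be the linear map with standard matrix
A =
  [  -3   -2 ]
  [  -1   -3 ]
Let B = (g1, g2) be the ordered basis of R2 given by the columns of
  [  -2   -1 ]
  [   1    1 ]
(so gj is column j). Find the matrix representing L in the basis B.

With P the matrix whose columns are g1, g2, [L]_B = P^(-1) A P.
Column by column: L(g1) = A g1 = [4, -1]; its B-coordinates [-3, 2] give column 1.
Continuing for each basis vector yields [L]_B = [[-3, 1], [2, -3]].

[[-3, 1], [2, -3]]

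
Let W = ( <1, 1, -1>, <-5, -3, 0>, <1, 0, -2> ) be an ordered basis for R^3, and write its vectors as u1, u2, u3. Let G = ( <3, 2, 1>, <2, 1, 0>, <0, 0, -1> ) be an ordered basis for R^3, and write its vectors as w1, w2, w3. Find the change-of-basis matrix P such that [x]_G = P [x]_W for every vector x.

[[1, -1, -1], [-1, -1, 2], [2, -1, 1]]

Let M have columns uj and N have columns wj. Then for every x, N [x]_G = x = M [x]_W, so P = N^(-1) M.
Since det N = 1, N^(-1) has integer entries; multiplying gives P = [[1, -1, -1], [-1, -1, 2], [2, -1, 1]].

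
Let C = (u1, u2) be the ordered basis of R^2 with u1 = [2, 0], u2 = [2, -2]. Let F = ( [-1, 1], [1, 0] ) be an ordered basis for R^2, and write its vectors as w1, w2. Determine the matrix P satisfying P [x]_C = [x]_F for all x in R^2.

Take x = uj: its C-coordinates are the j-th standard unit vector, so P e_j — column j of P — equals [uj]_F.
u1 = 0·w1 + 2w2, giving column 1 = [0, 2]; repeating for each j gives P = [[0, -2], [2, 0]].

[[0, -2], [2, 0]]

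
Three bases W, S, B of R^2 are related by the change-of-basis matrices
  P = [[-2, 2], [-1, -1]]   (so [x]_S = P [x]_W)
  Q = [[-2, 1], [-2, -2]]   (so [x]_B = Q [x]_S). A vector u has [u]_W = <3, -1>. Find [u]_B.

<14, 20>

Apply P to get S-coordinates <-8, -2>, then Q to get B-coordinates.
The result is [u]_B = <14, 20>.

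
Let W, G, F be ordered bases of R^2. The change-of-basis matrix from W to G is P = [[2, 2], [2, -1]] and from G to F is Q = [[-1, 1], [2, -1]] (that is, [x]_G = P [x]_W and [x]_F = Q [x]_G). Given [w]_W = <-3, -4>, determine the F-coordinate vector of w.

Composing the changes, [w]_F = Q P [w]_W.
Q P = [[0, -3], [2, 5]]; applying this to <-3, -4> gives <12, -26>.

<12, -26>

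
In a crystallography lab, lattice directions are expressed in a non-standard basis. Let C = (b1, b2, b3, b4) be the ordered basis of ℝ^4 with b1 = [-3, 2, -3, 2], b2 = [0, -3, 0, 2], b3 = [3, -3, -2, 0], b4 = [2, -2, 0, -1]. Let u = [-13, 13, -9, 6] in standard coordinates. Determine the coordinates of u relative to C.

We seek scalars with c_1 b1 + ... + c_4 b4 = u; equivalently solve M c = u where the columns of M are b1, ..., b4.
Gaussian elimination on [M | u] yields c = (3, -1, 0, -2).
Check: 3b1 - b2 + 0·b3 - 2b4 = [-13, 13, -9, 6].

[3, -1, 0, -2]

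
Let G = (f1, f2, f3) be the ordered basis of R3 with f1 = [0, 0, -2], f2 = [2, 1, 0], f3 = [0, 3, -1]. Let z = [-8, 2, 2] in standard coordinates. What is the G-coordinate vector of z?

[z]_G is the unique c with M c = z, where M has columns f1, ..., f3.
Gaussian elimination on [M | z] yields c = (-2, -4, 2).
Check: -2f1 - 4f2 + 2f3 = [-8, 2, 2].

[-2, -4, 2]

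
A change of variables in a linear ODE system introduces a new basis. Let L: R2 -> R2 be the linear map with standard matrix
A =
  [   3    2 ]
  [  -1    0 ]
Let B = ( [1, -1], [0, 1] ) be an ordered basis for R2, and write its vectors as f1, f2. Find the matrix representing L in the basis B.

The j-th column of [L]_B is [L(fj)]_B.
L(f1) = A f1 = [1, -1] = f1 + 0·f2, so column 1 is [1, 0].
Repeating for f2 and assembling the columns gives [[1, 2], [0, 2]].

[[1, 2], [0, 2]]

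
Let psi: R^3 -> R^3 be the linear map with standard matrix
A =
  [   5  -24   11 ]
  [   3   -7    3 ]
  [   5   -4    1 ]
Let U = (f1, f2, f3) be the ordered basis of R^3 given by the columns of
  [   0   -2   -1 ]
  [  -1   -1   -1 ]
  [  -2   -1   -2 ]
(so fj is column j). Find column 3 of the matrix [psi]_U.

[0, 1, 1]

Compute psi(f3) = A f3 = [-3, -2, -3] in standard coordinates.
Then write this in U-coordinates: solve for y in y_1 f1 + ... + y_3 f3 = [-3, -2, -3].
This gives y = [0, 1, 1], which is column 3 of [psi]_U.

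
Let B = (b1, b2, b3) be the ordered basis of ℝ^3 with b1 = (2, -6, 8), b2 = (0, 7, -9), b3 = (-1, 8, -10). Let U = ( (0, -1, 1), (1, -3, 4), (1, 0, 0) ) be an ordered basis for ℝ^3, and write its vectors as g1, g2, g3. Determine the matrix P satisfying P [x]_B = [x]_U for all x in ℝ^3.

[[0, -1, -2], [2, -2, -2], [0, 2, 1]]

Column j of P is [bj]_U, since P maps B-coordinates to U-coordinates.
Expressing b1 in U: b1 = 0·g1 + 2g2 + 0·g3, so column 1 of P is (0, 2, 0).
Doing the same for each bj gives P = [[0, -1, -2], [2, -2, -2], [0, 2, 1]].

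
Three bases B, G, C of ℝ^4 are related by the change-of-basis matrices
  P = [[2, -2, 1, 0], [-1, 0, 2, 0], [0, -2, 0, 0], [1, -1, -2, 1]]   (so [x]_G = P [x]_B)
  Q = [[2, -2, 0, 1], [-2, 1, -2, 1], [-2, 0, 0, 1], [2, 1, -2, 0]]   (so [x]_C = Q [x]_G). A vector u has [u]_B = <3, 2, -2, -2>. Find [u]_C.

Composing the changes, [u]_C = Q P [u]_B.
Q P = [[7, -5, -4, 1], [-4, 7, -2, 1], [-3, 3, -4, 1], [3, 0, 4, 0]]; applying this to <3, 2, -2, -2> gives <17, 4, 3, 1>.

<17, 4, 3, 1>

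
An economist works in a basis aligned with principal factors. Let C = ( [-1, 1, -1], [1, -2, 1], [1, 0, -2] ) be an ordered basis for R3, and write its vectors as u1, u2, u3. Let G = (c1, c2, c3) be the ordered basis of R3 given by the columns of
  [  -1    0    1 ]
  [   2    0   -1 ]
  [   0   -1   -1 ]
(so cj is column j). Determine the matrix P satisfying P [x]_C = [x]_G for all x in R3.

[[0, -1, 1], [2, -1, 0], [-1, 0, 2]]

Let M have columns uj and N have columns cj. Then for every x, N [x]_G = x = M [x]_C, so P = N^(-1) M.
Since det N = -1, N^(-1) has integer entries; multiplying gives P = [[0, -1, 1], [2, -1, 0], [-1, 0, 2]].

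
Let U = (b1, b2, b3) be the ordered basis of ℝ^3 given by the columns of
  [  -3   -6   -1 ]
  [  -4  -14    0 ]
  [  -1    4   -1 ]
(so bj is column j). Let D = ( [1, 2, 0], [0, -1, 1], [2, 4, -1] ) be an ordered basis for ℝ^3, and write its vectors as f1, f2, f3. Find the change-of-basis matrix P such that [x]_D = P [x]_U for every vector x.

[[-1, -2, 1], [-2, 2, -2], [-1, -2, -1]]

Let M have columns bj and N have columns fj. Then for every x, N [x]_D = x = M [x]_U, so P = N^(-1) M.
Since det N = 1, N^(-1) has integer entries; multiplying gives P = [[-1, -2, 1], [-2, 2, -2], [-1, -2, -1]].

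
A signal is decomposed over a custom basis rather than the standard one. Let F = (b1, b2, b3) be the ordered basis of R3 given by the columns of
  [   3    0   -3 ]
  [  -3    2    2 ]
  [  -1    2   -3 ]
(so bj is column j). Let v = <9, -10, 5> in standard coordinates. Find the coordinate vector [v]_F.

Write v = c_1 b1 + ... + c_3 b3 and solve for the c_i.
Row-reducing the augmented matrix [M | v] gives c = (0, -2, -3).
Check: 0·b1 - 2b2 - 3b3 = <9, -10, 5>.

<0, -2, -3>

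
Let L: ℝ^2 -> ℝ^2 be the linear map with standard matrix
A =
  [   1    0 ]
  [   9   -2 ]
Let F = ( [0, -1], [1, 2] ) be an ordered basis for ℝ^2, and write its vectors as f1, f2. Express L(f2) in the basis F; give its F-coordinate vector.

[-3, 1]

Compute L(f2) = A f2 = [1, 5] in standard coordinates.
Then write this in F-coordinates: solve for y in y_1 f1 + y_2 f2 = [1, 5].
This gives y = [-3, 1], which is column 2 of [L]_F.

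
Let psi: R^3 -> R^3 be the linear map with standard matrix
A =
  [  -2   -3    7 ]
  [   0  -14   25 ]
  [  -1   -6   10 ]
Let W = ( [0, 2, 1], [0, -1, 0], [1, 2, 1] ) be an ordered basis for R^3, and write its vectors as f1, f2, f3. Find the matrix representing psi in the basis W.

[[-3, 3, -2], [-1, -2, -3], [1, 3, -1]]

Let P have columns f1, ..., f3. Then [psi]_W = P^(-1) A P.
Here det P = 1, so P^(-1) is integer; computing A P first and then P^(-1)(A P) gives [[-3, 3, -2], [-1, -2, -3], [1, 3, -1]].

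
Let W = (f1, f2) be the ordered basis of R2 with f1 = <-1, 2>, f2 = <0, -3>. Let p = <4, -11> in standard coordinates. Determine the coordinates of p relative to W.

<-4, 1>

[p]_W is the unique c with M c = p, where M has columns f1, f2.
System: -c_1 + 0c_2 = 4, 2c_1 - 3c_2 = -11; solving gives c_1 = -4, c_2 = 1.
Check: -4f1 + f2 = <4, -11>.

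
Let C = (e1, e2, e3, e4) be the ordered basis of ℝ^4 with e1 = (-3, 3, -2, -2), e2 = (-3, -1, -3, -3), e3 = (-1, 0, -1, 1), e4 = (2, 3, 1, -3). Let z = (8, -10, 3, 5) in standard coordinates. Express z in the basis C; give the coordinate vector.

(-4, 1, 3, 1)

[z]_C is the unique c with M c = z, where M has columns e1, ..., e4.
Row-reducing the augmented matrix [M | z] gives c = (-4, 1, 3, 1).
Check: -4e1 + e2 + 3e3 + e4 = (8, -10, 3, 5).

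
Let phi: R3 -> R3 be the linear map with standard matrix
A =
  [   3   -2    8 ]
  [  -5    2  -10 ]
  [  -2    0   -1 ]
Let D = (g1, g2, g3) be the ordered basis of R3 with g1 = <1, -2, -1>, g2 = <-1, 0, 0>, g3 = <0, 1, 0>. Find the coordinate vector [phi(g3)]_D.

Compute phi(g3) = A g3 = <-2, 2, 0> in standard coordinates.
Then write this in D-coordinates: solve for y in y_1 g1 + ... + y_3 g3 = <-2, 2, 0>.
This gives y = <0, 2, 2>, which is column 3 of [phi]_D.

<0, 2, 2>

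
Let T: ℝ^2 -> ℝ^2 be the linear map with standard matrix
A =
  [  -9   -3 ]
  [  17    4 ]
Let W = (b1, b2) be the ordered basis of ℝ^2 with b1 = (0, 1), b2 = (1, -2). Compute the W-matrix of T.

[[-2, 3], [-3, -3]]

Let P have columns b1, b2. Then [T]_W = P^(-1) A P.
Here det P = -1, so P^(-1) is integer; computing A P first and then P^(-1)(A P) gives [[-2, 3], [-3, -3]].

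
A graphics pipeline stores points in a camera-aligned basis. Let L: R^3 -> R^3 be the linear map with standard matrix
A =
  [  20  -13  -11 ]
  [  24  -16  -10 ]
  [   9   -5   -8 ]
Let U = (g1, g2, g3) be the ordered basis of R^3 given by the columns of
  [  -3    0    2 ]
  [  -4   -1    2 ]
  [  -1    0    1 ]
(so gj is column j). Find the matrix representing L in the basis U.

[[-1, -3, -3], [2, 0, 0], [0, 2, -3]]

With P the matrix whose columns are g1, ..., g3, [L]_U = P^(-1) A P.
Column by column: L(g1) = A g1 = (3, 2, 1); its U-coordinates (-1, 2, 0) give column 1.
Continuing for each basis vector yields [L]_U = [[-1, -3, -3], [2, 0, 0], [0, 2, -3]].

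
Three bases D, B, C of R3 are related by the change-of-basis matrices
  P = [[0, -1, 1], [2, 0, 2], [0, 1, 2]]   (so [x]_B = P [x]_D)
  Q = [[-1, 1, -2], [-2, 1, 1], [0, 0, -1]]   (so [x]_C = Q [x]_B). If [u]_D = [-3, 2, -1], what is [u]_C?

First [u]_B = P [u]_D = [-3, -8, 0].
Then [u]_C = Q [u]_B = [-5, -2, 0].

[-5, -2, 0]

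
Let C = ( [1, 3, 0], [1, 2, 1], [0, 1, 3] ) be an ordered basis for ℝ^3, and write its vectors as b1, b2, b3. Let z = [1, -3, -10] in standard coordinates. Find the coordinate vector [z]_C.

[-1, 2, -4]

Write z = c_1 b1 + ... + c_3 b3 and solve for the c_i.
Row-reducing the augmented matrix [M | z] gives c = (-1, 2, -4).
Check: -b1 + 2b2 - 4b3 = [1, -3, -10].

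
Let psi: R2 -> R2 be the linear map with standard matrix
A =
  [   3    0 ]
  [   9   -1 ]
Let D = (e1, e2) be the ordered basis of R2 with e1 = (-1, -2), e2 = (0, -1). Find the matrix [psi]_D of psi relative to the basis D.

With P the matrix whose columns are e1, e2, [psi]_D = P^(-1) A P.
Column by column: psi(e1) = A e1 = (-3, -7); its D-coordinates (3, 1) give column 1.
Continuing for each basis vector yields [psi]_D = [[3, 0], [1, -1]].

[[3, 0], [1, -1]]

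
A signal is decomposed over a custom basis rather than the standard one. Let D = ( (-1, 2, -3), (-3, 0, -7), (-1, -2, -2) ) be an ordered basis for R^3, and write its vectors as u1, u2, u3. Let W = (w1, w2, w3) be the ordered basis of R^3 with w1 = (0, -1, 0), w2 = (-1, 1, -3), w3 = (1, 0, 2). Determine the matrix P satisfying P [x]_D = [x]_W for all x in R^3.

[[-1, 1, 2], [1, 1, 0], [0, -2, -1]]

Let M have columns uj and N have columns wj. Then for every x, N [x]_W = x = M [x]_D, so P = N^(-1) M.
Since det N = 1, N^(-1) has integer entries; multiplying gives P = [[-1, 1, 2], [1, 1, 0], [0, -2, -1]].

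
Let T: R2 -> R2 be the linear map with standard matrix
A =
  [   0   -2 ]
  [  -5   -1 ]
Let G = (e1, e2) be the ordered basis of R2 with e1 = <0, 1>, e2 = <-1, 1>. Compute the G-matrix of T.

[[-3, 2], [2, 2]]

Let P have columns e1, e2. Then [T]_G = P^(-1) A P.
Here det P = 1, so P^(-1) is integer; computing A P first and then P^(-1)(A P) gives [[-3, 2], [2, 2]].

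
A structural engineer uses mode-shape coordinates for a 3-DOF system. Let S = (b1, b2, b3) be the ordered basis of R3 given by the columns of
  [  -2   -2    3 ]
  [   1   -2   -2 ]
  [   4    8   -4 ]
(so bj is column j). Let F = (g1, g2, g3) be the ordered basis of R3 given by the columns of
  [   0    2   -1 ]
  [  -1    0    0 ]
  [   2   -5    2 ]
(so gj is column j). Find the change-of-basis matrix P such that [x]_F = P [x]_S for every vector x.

Take x = bj: its S-coordinates are the j-th standard unit vector, so P e_j — column j of P — equals [bj]_F.
b1 = -g1 - 2g2 - 2g3, giving column 1 = <-1, -2, -2>; repeating for each j gives P = [[-1, 2, 2], [-2, 0, 2], [-2, 2, 1]].

[[-1, 2, 2], [-2, 0, 2], [-2, 2, 1]]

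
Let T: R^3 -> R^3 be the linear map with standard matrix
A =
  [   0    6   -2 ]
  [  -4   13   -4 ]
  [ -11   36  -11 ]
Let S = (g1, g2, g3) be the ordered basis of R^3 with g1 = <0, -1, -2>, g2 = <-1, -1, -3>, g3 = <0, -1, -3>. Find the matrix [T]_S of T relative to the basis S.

The j-th column of [T]_S is [T(gj)]_S.
T(g1) = A g1 = <-2, -5, -14> = g1 + 2g2 + 2g3, so column 1 is <1, 2, 2>.
Repeating for g2, g3 and assembling the columns gives [[1, -1, 0], [2, 0, 0], [2, -2, 1]].

[[1, -1, 0], [2, 0, 0], [2, -2, 1]]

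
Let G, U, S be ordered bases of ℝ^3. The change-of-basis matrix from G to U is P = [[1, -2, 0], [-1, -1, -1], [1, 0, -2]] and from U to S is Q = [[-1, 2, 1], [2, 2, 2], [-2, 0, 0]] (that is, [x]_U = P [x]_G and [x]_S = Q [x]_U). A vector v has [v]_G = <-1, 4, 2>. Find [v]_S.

<-6, -38, 18>

Apply P to get U-coordinates <-9, -5, -5>, then Q to get S-coordinates.
The result is [v]_S = <-6, -38, 18>.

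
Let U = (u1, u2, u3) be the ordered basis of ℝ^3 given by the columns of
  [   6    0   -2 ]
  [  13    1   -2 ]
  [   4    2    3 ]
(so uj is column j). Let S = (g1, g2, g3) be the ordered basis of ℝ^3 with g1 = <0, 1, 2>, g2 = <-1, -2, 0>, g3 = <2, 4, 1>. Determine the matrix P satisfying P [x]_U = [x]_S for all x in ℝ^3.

[[1, 1, 2], [-2, 0, 0], [2, 0, -1]]

Take x = uj: its U-coordinates are the j-th standard unit vector, so P e_j — column j of P — equals [uj]_S.
u1 = g1 - 2g2 + 2g3, giving column 1 = <1, -2, 2>; repeating for each j gives P = [[1, 1, 2], [-2, 0, 0], [2, 0, -1]].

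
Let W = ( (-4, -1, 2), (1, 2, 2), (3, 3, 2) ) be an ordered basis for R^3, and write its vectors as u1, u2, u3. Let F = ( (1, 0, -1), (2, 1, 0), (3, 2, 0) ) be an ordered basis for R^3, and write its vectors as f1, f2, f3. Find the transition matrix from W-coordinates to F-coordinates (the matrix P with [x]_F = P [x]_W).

[[-2, -2, -2], [-1, 0, 1], [0, 1, 1]]

Column j of P is [uj]_F, since P maps W-coordinates to F-coordinates.
Expressing u1 in F: u1 = -2f1 - f2 + 0·f3, so column 1 of P is (-2, -1, 0).
Doing the same for each uj gives P = [[-2, -2, -2], [-1, 0, 1], [0, 1, 1]].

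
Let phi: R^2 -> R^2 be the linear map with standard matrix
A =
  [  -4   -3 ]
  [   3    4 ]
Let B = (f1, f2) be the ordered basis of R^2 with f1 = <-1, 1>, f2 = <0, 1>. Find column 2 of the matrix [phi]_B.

<3, 1>

Compute phi(f2) = A f2 = <-3, 4> in standard coordinates.
Then write this in B-coordinates: solve for y in y_1 f1 + y_2 f2 = <-3, 4>.
This gives y = <3, 1>, which is column 2 of [phi]_B.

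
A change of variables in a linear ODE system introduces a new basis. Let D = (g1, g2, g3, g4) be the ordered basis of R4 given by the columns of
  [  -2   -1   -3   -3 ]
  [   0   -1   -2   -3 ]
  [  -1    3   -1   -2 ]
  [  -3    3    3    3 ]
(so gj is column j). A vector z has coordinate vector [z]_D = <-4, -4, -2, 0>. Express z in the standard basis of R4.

By definition z = -4g1 - 4g2 - 2g3 + 0·g4.
Summing componentwise gives <18, 8, -6, -6>.

<18, 8, -6, -6>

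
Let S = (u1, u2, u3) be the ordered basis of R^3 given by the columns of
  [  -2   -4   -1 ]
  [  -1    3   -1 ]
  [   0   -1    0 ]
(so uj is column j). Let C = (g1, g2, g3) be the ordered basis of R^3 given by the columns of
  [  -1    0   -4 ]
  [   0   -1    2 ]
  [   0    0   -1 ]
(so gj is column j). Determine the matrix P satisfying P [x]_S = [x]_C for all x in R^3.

[[2, 0, 1], [1, -1, 1], [0, 1, 0]]

Column j of P is [uj]_C, since P maps S-coordinates to C-coordinates.
Expressing u1 in C: u1 = 2g1 + g2 + 0·g3, so column 1 of P is <2, 1, 0>.
Doing the same for each uj gives P = [[2, 0, 1], [1, -1, 1], [0, 1, 0]].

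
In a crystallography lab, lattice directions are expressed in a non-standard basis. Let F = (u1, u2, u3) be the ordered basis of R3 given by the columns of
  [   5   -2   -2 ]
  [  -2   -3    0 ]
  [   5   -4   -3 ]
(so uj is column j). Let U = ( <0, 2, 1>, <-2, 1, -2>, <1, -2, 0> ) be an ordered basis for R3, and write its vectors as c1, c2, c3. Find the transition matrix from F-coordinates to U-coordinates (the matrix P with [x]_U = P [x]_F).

Column j of P is [uj]_U, since P maps F-coordinates to U-coordinates.
Expressing u1 in U: u1 = c1 - 2c2 + c3, so column 1 of P is <1, -2, 1>.
Doing the same for each uj gives P = [[1, -2, 1], [-2, 1, 2], [1, 0, 2]].

[[1, -2, 1], [-2, 1, 2], [1, 0, 2]]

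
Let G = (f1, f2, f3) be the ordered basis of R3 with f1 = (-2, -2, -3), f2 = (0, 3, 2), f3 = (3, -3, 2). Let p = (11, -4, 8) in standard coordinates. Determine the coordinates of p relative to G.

(-4, -3, 1)

[p]_G is the unique c with M c = p, where M has columns f1, ..., f3.
Gaussian elimination on [M | p] yields c = (-4, -3, 1).
Check: -4f1 - 3f2 + f3 = (11, -4, 8).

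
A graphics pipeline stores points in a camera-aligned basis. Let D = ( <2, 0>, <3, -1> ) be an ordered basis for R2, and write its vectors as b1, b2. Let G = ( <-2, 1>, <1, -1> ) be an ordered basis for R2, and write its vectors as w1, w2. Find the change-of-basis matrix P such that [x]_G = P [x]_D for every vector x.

Let M have columns bj and N have columns wj. Then for every x, N [x]_G = x = M [x]_D, so P = N^(-1) M.
Since det N = 1, N^(-1) has integer entries; multiplying gives P = [[-2, -2], [-2, -1]].

[[-2, -2], [-2, -1]]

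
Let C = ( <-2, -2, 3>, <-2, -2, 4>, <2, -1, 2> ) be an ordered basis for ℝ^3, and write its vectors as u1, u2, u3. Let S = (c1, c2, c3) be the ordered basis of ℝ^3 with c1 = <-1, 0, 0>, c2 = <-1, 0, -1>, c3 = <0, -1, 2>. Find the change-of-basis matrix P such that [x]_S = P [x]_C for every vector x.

[[1, 2, -2], [1, 0, 0], [2, 2, 1]]

Column j of P is [uj]_S, since P maps C-coordinates to S-coordinates.
Expressing u1 in S: u1 = c1 + c2 + 2c3, so column 1 of P is <1, 1, 2>.
Doing the same for each uj gives P = [[1, 2, -2], [1, 0, 0], [2, 2, 1]].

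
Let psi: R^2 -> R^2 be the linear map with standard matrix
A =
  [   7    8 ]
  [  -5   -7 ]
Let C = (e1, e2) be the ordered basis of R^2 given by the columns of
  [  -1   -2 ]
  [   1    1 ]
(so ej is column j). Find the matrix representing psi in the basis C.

[[-3, 0], [1, 3]]

The j-th column of [psi]_C is [psi(ej)]_C.
psi(e1) = A e1 = [1, -2] = -3e1 + e2, so column 1 is [-3, 1].
Repeating for e2 and assembling the columns gives [[-3, 0], [1, 3]].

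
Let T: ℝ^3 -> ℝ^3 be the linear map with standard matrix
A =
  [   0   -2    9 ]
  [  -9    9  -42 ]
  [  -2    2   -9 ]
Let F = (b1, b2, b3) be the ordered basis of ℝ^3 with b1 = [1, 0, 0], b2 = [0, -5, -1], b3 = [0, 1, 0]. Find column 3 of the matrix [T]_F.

Compute T(b3) = A b3 = [-2, 9, 2] in standard coordinates.
Then write this in F-coordinates: solve for y in y_1 b1 + ... + y_3 b3 = [-2, 9, 2].
This gives y = [-2, -2, -1], which is column 3 of [T]_F.

[-2, -2, -1]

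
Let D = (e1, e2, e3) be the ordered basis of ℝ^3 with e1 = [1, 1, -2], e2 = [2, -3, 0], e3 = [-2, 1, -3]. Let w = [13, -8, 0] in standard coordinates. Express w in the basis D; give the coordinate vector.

We seek scalars with c_1 e1 + ... + c_3 e3 = w; equivalently solve M c = w where the columns of M are e1, ..., e3.
Gaussian elimination on [M | w] yields c = (3, 3, -2).
Check: 3e1 + 3e2 - 2e3 = [13, -8, 0].

[3, 3, -2]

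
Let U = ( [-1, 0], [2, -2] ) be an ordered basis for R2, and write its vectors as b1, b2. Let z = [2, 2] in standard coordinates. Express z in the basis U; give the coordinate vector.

[-4, -1]

We seek scalars with c_1 b1 + c_2 b2 = z; equivalently solve M c = z where the columns of M are b1, b2.
System: -c_1 + 2c_2 = 2, 0c_1 - 2c_2 = 2; solving gives c_1 = -4, c_2 = -1.
Check: -4b1 - b2 = [2, 2].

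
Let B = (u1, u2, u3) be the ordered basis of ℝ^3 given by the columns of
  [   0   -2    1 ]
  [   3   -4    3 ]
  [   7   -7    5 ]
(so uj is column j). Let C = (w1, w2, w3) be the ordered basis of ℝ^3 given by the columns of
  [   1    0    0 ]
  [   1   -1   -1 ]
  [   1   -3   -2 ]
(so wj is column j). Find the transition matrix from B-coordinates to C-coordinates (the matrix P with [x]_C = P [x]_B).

[[0, -2, 1], [-1, 1, 0], [-2, 1, -2]]

Let M have columns uj and N have columns wj. Then for every x, N [x]_C = x = M [x]_B, so P = N^(-1) M.
Since det N = -1, N^(-1) has integer entries; multiplying gives P = [[0, -2, 1], [-1, 1, 0], [-2, 1, -2]].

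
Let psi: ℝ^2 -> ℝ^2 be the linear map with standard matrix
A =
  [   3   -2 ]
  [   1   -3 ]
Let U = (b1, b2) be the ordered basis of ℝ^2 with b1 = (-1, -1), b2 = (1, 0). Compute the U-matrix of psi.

The j-th column of [psi]_U is [psi(bj)]_U.
psi(b1) = A b1 = (-1, 2) = -2b1 - 3b2, so column 1 is (-2, -3).
Repeating for b2 and assembling the columns gives [[-2, -1], [-3, 2]].

[[-2, -1], [-3, 2]]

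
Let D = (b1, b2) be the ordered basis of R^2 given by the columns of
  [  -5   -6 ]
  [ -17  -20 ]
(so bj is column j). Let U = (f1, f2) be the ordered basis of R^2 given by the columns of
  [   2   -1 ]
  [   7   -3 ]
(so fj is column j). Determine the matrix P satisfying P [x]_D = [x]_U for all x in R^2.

Take x = bj: its D-coordinates are the j-th standard unit vector, so P e_j — column j of P — equals [bj]_U.
b1 = -2f1 + f2, giving column 1 = (-2, 1); repeating for each j gives P = [[-2, -2], [1, 2]].

[[-2, -2], [1, 2]]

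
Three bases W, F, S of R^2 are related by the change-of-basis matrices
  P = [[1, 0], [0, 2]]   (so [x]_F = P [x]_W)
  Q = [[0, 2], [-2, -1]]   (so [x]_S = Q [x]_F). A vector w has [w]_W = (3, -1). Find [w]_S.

First [w]_F = P [w]_W = (3, -2).
Then [w]_S = Q [w]_F = (-4, -4).

(-4, -4)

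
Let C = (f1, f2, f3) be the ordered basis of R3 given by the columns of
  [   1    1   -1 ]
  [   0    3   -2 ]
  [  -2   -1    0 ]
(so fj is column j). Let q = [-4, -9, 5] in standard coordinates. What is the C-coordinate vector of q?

[q]_C is the unique c with M c = q, where M has columns f1, ..., f3.
Solving this 3x3 system gives c = (-1, -3, 0).
Check: -f1 - 3f2 + 0·f3 = [-4, -9, 5].

[-1, -3, 0]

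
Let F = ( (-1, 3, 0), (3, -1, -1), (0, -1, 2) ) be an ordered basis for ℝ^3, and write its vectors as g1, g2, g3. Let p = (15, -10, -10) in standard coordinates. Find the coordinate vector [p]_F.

(-3, 4, -3)

[p]_F is the unique c with M c = p, where M has columns g1, ..., g3.
Solving this 3x3 system gives c = (-3, 4, -3).
Check: -3g1 + 4g2 - 3g3 = (15, -10, -10).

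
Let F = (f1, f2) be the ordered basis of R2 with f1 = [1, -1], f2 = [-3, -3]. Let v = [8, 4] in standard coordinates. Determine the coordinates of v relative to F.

Write v = c_1 f1 + c_2 f2 and solve for the c_i.
System: c_1 - 3c_2 = 8, -c_1 - 3c_2 = 4; solving gives c_1 = 2, c_2 = -2.
Check: 2f1 - 2f2 = [8, 4].

[2, -2]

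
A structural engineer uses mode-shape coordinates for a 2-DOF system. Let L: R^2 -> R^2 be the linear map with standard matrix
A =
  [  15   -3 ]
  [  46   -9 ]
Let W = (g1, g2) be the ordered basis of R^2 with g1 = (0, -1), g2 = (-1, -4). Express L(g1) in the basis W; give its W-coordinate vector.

Compute L(g1) = A g1 = (3, 9) in standard coordinates.
Then write this in W-coordinates: solve for y in y_1 g1 + y_2 g2 = (3, 9).
This gives y = (3, -3), which is column 1 of [L]_W.

(3, -3)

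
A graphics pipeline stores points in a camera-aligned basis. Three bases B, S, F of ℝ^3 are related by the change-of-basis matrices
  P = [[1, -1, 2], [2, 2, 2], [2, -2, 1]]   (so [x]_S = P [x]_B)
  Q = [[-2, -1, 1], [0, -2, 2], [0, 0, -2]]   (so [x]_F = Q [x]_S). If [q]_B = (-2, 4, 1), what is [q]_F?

(-9, -34, 22)

Composing the changes, [q]_F = Q P [q]_B.
Q P = [[-2, -2, -5], [0, -8, -2], [-4, 4, -2]]; applying this to (-2, 4, 1) gives (-9, -34, 22).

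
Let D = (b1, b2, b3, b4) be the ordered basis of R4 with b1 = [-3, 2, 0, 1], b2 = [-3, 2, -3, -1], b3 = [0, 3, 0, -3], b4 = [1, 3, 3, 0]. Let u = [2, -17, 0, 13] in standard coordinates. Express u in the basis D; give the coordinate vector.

Write u = c_1 b1 + ... + c_4 b4 and solve for the c_i.
Solving this 4x4 system gives c = (0, -1, -4, -1).
Check: 0·b1 - b2 - 4b3 - b4 = [2, -17, 0, 13].

[0, -1, -4, -1]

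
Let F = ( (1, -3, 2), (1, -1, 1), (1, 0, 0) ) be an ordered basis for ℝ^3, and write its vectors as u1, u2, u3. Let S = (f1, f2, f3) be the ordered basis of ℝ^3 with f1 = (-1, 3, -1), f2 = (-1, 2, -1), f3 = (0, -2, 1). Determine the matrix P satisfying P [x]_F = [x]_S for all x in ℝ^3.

[[1, 1, 0], [-2, -2, -1], [1, 0, -1]]

Column j of P is [uj]_S, since P maps F-coordinates to S-coordinates.
Expressing u1 in S: u1 = f1 - 2f2 + f3, so column 1 of P is (1, -2, 1).
Doing the same for each uj gives P = [[1, 1, 0], [-2, -2, -1], [1, 0, -1]].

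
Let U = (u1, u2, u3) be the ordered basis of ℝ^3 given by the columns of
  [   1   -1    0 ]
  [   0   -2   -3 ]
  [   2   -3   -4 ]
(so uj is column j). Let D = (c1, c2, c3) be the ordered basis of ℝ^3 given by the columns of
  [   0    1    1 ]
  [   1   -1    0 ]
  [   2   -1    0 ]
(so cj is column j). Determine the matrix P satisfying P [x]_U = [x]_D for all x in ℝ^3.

[[2, -1, -1], [2, 1, 2], [-1, -2, -2]]

Column j of P is [uj]_D, since P maps U-coordinates to D-coordinates.
Expressing u1 in D: u1 = 2c1 + 2c2 - c3, so column 1 of P is (2, 2, -1).
Doing the same for each uj gives P = [[2, -1, -1], [2, 1, 2], [-1, -2, -2]].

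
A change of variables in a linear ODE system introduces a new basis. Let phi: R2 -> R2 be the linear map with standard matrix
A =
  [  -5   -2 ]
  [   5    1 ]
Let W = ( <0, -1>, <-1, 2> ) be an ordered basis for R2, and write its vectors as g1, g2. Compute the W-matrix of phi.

Let P have columns g1, g2. Then [phi]_W = P^(-1) A P.
Here det P = -1, so P^(-1) is integer; computing A P first and then P^(-1)(A P) gives [[-3, 1], [-2, -1]].

[[-3, 1], [-2, -1]]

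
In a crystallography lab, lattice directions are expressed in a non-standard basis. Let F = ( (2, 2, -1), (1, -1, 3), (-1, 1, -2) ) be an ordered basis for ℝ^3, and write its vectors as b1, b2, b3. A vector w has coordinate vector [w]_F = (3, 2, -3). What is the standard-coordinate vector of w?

(11, 1, 9)

w = M [w]_F, where M has columns b1, ..., b3.
Carrying out the matrix-vector product, w = (11, 1, 9).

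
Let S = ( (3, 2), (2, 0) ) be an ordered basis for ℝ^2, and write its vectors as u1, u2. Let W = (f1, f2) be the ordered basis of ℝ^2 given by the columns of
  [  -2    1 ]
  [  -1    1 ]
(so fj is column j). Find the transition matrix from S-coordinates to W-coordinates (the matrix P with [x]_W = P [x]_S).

[[-1, -2], [1, -2]]

Take x = uj: its S-coordinates are the j-th standard unit vector, so P e_j — column j of P — equals [uj]_W.
u1 = -f1 + f2, giving column 1 = (-1, 1); repeating for each j gives P = [[-1, -2], [1, -2]].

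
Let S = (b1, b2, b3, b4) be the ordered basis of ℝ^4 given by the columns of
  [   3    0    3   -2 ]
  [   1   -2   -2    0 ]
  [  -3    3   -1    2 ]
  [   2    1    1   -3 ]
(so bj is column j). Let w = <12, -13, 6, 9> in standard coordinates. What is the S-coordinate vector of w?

We seek scalars with c_1 b1 + ... + c_4 b4 = w; equivalently solve M c = w where the columns of M are b1, ..., b4.
Gaussian elimination on [M | w] yields c = (1, 4, 3, 0).
Check: b1 + 4b2 + 3b3 + 0·b4 = <12, -13, 6, 9>.

<1, 4, 3, 0>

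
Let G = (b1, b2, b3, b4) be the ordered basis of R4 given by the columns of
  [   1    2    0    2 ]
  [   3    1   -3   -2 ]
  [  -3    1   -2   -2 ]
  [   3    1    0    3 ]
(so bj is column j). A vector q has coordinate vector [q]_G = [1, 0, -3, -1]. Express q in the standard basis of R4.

[-1, 14, 5, 0]

By definition q = b1 + 0·b2 - 3b3 - b4.
Summing componentwise gives [-1, 14, 5, 0].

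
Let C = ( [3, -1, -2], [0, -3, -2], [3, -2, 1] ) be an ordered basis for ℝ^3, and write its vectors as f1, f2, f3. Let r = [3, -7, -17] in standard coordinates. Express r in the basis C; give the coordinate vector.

[r]_C is the unique c with M c = r, where M has columns f1, ..., f3.
Row-reducing the augmented matrix [M | r] gives c = (4, 3, -3).
Check: 4f1 + 3f2 - 3f3 = [3, -7, -17].

[4, 3, -3]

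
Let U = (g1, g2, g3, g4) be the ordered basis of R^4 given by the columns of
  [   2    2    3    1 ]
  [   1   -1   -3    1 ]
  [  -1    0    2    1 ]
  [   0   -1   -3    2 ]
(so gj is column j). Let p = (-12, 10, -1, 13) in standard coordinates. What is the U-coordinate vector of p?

(-1, -3, -2, 2)

[p]_U is the unique c with M c = p, where M has columns g1, ..., g4.
Gaussian elimination on [M | p] yields c = (-1, -3, -2, 2).
Check: -g1 - 3g2 - 2g3 + 2g4 = (-12, 10, -1, 13).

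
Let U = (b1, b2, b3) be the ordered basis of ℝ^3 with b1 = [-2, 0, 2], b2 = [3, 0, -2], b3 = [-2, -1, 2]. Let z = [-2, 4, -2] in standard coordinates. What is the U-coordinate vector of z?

[-1, -4, -4]

We seek scalars with c_1 b1 + ... + c_3 b3 = z; equivalently solve M c = z where the columns of M are b1, ..., b3.
Row-reducing the augmented matrix [M | z] gives c = (-1, -4, -4).
Check: -b1 - 4b2 - 4b3 = [-2, 4, -2].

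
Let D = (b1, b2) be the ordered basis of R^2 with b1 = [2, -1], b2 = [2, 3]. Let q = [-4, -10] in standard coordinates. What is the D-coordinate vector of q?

[1, -3]

We seek scalars with c_1 b1 + c_2 b2 = q; equivalently solve M c = q where the columns of M are b1, b2.
System: 2c_1 + 2c_2 = -4, -c_1 + 3c_2 = -10; solving gives c_1 = 1, c_2 = -3.
Check: b1 - 3b2 = [-4, -10].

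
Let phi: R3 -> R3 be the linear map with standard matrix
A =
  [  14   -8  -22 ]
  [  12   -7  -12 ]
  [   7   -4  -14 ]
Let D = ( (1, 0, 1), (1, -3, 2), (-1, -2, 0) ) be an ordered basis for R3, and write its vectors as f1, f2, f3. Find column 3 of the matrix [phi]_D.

Column 3 of [phi]_D is the D-coordinate vector of phi(f3).
In standard coordinates phi(f3) = A f3 = (2, 2, 1).
Converting to D: (2, 2, 1) = f1 + 0·f2 - f3, so the coordinate vector is (1, 0, -1).

(1, 0, -1)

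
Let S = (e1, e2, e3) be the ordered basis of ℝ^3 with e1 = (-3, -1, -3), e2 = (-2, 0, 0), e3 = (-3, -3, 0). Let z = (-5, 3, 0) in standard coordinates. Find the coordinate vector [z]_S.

(0, 4, -1)

Write z = c_1 e1 + ... + c_3 e3 and solve for the c_i.
Gaussian elimination on [M | z] yields c = (0, 4, -1).
Check: 0·e1 + 4e2 - e3 = (-5, 3, 0).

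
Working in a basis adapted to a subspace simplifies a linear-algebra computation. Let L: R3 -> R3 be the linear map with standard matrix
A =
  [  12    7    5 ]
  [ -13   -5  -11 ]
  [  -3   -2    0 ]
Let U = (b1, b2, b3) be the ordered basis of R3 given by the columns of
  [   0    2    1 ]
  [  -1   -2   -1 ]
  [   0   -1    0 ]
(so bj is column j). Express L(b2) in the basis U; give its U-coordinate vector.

[0, 2, 1]

Column 2 of [L]_U is the U-coordinate vector of L(b2).
In standard coordinates L(b2) = A b2 = [5, -5, -2].
Converting to U: [5, -5, -2] = 0·b1 + 2b2 + b3, so the coordinate vector is [0, 2, 1].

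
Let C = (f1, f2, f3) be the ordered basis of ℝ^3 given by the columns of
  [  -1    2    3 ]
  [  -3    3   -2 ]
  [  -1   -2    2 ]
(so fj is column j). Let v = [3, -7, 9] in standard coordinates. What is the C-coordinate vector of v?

[-1, -2, 2]

[v]_C is the unique c with M c = v, where M has columns f1, ..., f3.
Row-reducing the augmented matrix [M | v] gives c = (-1, -2, 2).
Check: -f1 - 2f2 + 2f3 = [3, -7, 9].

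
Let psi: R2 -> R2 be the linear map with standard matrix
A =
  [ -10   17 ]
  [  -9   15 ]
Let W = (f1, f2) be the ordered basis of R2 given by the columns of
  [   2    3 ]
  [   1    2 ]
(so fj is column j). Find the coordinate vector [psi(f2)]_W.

[-1, 2]

Column 2 of [psi]_W is the W-coordinate vector of psi(f2).
In standard coordinates psi(f2) = A f2 = [4, 3].
Converting to W: [4, 3] = -f1 + 2f2, so the coordinate vector is [-1, 2].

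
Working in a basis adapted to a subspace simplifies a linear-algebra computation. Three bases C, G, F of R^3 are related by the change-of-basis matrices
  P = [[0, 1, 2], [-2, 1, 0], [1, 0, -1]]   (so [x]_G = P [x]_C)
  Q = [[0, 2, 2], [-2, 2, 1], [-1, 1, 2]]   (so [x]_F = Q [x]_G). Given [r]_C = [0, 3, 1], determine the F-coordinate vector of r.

[4, -5, -4]

Composing the changes, [r]_F = Q P [r]_C.
Q P = [[-2, 2, -2], [-3, 0, -5], [0, 0, -4]]; applying this to [0, 3, 1] gives [4, -5, -4].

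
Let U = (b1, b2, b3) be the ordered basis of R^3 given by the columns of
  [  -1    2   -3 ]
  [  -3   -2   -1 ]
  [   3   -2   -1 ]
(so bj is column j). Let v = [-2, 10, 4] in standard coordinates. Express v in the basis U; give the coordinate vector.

[v]_U is the unique c with M c = v, where M has columns b1, ..., b3.
Solving this 3x3 system gives c = (-1, -3, -1).
Check: -b1 - 3b2 - b3 = [-2, 10, 4].

[-1, -3, -1]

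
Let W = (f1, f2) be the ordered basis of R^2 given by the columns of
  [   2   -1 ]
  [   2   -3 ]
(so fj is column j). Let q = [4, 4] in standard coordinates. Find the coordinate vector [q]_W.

[q]_W is the unique c with M c = q, where M has columns f1, f2.
System: 2c_1 - c_2 = 4, 2c_1 - 3c_2 = 4; solving gives c_1 = 2, c_2 = 0.
Check: 2f1 + 0·f2 = [4, 4].

[2, 0]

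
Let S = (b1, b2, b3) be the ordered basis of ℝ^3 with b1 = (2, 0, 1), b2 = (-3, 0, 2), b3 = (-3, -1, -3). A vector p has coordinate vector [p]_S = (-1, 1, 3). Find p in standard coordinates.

By definition p = -b1 + b2 + 3b3.
Summing componentwise gives (-14, -3, -8).

(-14, -3, -8)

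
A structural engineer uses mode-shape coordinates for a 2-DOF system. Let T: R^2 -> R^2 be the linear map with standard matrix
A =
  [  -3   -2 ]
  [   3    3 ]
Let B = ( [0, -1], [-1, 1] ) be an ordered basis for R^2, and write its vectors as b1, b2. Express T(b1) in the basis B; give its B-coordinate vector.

[1, -2]

Compute T(b1) = A b1 = [2, -3] in standard coordinates.
Then write this in B-coordinates: solve for y in y_1 b1 + y_2 b2 = [2, -3].
This gives y = [1, -2], which is column 1 of [T]_B.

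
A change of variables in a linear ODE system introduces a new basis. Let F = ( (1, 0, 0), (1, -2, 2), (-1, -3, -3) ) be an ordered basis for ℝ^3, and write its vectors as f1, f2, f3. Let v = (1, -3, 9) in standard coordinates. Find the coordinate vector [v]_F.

(-3, 3, -1)

[v]_F is the unique c with M c = v, where M has columns f1, ..., f3.
Row-reducing the augmented matrix [M | v] gives c = (-3, 3, -1).
Check: -3f1 + 3f2 - f3 = (1, -3, 9).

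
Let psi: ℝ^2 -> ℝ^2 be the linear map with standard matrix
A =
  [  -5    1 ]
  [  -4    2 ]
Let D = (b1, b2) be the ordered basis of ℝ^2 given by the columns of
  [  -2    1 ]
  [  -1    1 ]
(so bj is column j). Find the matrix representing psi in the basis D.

Let P have columns b1, b2. Then [psi]_D = P^(-1) A P.
Here det P = -1, so P^(-1) is integer; computing A P first and then P^(-1)(A P) gives [[-3, 2], [3, 0]].

[[-3, 2], [3, 0]]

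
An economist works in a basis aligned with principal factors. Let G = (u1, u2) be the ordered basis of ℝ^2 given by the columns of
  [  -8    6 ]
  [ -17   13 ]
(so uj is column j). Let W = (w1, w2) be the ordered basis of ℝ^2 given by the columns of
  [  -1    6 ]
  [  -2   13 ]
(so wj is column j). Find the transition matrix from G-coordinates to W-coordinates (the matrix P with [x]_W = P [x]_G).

[[2, 0], [-1, 1]]

Let M have columns uj and N have columns wj. Then for every x, N [x]_W = x = M [x]_G, so P = N^(-1) M.
Since det N = -1, N^(-1) has integer entries; multiplying gives P = [[2, 0], [-1, 1]].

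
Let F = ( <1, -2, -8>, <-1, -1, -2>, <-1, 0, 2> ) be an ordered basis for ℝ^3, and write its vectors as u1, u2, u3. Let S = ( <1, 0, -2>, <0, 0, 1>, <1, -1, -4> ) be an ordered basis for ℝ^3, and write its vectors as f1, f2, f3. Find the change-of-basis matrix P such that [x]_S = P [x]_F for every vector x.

[[-1, -2, -1], [-2, -2, 0], [2, 1, 0]]

Take x = uj: its F-coordinates are the j-th standard unit vector, so P e_j — column j of P — equals [uj]_S.
u1 = -f1 - 2f2 + 2f3, giving column 1 = <-1, -2, 2>; repeating for each j gives P = [[-1, -2, -1], [-2, -2, 0], [2, 1, 0]].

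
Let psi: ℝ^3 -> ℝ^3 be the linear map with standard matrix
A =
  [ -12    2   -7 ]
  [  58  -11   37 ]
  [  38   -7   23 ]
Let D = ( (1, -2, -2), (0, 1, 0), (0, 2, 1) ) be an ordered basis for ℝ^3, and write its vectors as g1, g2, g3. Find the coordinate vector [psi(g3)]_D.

Column 3 of [psi]_D is the D-coordinate vector of psi(g3).
In standard coordinates psi(g3) = A g3 = (-3, 15, 9).
Converting to D: (-3, 15, 9) = -3g1 + 3g2 + 3g3, so the coordinate vector is (-3, 3, 3).

(-3, 3, 3)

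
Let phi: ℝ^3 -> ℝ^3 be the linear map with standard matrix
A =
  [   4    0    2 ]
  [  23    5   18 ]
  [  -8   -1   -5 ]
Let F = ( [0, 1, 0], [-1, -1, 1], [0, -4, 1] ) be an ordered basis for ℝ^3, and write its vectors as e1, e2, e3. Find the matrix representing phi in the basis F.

Let P have columns e1, ..., e3. Then [phi]_F = P^(-1) A P.
Here det P = 1, so P^(-1) is integer; computing A P first and then P^(-1)(A P) gives [[1, 0, 0], [0, 2, -2], [-1, 2, 1]].

[[1, 0, 0], [0, 2, -2], [-1, 2, 1]]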